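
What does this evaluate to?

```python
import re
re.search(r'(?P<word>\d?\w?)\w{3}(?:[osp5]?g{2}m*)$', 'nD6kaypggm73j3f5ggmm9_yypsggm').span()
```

(20, 29)

The match spans [20:29] → '9_yypsggm'.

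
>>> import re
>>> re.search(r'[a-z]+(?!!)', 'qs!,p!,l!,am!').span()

`(?!…)`/`(?<!…)` only lets a position through if the neighbouring text does NOT match; no characters are consumed.
Unlike `match`, `search` isn't anchored — it looks for the pattern anywhere in the string.
The match spans [0:1] → 'q'.

(0, 1)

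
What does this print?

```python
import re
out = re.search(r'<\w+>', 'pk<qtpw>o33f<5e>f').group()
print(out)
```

The match spans [2:8] → '<qtpw>'.

<qtpw>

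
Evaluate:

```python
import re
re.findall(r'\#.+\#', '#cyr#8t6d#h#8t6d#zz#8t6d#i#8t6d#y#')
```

['#cyr#8t6d#h#8t6d#zz#8t6d#i#8t6d#y#']

Since nothing is captured, `findall` lists the 1 matched substring directly.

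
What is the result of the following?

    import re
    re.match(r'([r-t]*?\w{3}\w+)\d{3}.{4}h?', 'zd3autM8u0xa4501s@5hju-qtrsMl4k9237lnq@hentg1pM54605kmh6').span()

(0, 20)

The pattern matches zero or more of a character in [r-t] (lazy), then exactly 3 of a word character, then one or more of a word character (captured); then exactly 3 of a digit, then exactly 4 of any character, then optionally a literal 'h'.
`re.match` only tries the pattern at the start of the string.
The match spans [0:20] → 'zd3autM8u0xa4501s@5h'.
Captured: group 1 = 'zd3autM8u0xa4'.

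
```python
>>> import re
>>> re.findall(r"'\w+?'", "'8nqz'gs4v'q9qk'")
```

With no groups in the pattern, `findall` gives back each whole match — 2 here.

["'8nqz'", "'q9qk'"]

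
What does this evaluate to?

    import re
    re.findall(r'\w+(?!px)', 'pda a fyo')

['pda', 'a', 'fyo']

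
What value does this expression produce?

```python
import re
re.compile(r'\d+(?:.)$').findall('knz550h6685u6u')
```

This matches one or more of a digit; then any character (non-capturing group); then anchored at the end.
Scanning left to right: at [12:14] → '6u'.
Since nothing is captured, `findall` lists the 1 matched substring directly.

['6u']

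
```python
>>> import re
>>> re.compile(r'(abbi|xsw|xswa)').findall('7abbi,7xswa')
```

The regex engine tests alternatives in the order written; an earlier branch that matches wins even if a later one would match more.
Walking the string: at [1:5] match 'abbi', group 1 = 'abbi'; at [7:10] match 'xsw', group 1 = 'xsw'.
`findall` collects group 1 from each match (2 total).

['abbi', 'xsw']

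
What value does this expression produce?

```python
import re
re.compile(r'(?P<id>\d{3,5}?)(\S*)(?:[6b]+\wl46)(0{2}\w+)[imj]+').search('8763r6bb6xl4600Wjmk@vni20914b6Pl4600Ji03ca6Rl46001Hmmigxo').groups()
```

('876', '3r6bb6xl4600Wjmk@vni20914b6Pl4600Ji03ca', '001Hmm')

The match spans [0:54] → '8763r6bb6xl4600Wjmk@vni20914b6Pl4600Ji03ca6Rl46001Hmmi'.
Captured: group 1 = '876', group 2 = '3r6bb6xl4600Wjmk@vni20914b6Pl4600Ji03ca', group 3 = '001Hmm'.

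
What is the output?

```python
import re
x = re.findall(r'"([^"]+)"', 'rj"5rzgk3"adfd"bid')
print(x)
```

Matches: at [2:10] match '"5rzgk3"', group 1 = '5rzgk3'.
Because there's exactly one group, `findall` drops the full match and keeps group 1 from the one hit.

['5rzgk3']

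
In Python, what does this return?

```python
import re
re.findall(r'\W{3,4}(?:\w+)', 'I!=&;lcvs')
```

['!=&;lcvs']

Pattern: 3 to 4 of a non-word character; then one or more of a word character (non-capturing group).
Walking the string: at [1:9] → '!=&;lcvs'.
Since nothing is captured, `findall` lists the 1 matched substring directly.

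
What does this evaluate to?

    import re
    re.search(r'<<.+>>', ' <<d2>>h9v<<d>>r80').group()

'<<d2>>h9v<<d>>'

`re.search` tries every starting position until one works.
The match spans [1:15] → '<<d2>>h9v<<d>>'.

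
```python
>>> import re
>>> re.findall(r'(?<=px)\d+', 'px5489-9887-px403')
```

['5489', '403']

Because the assertion is zero-width, the text it checks is not consumed and won't appear in the result.
Scanning left to right: at [2:6] → '5489'; at [14:17] → '403'.
No capturing groups, so `findall` returns the 2 full match strings.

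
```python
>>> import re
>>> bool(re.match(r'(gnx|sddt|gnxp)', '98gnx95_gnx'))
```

`match` is anchored at position 0; if the pattern doesn't fit there, it returns None.
Here the pattern fails at index 0, so the call returns None, and `bool(None)` is False.

False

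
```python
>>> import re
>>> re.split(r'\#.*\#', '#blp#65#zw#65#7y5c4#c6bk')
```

['', 'c6bk']

Each match becomes a cut point; 2 segments remain.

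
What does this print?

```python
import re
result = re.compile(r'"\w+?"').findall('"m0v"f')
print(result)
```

['"m0v"']

`findall` yields the raw match text (1 of them) because the pattern has no groups.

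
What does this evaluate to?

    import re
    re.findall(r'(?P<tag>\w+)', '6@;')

Pattern: one or more of a word character (captured as 'tag').
With a single group, `findall` returns only what that group captured — 1 item.

['6']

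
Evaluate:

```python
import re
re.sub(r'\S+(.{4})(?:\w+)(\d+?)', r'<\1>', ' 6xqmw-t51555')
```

`\1` in the replacement pulls in group 1's text for each match.

' <t515>'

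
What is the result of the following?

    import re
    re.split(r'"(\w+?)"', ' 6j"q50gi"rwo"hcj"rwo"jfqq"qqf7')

[' 6j', 'q50gi', 'rwo', 'hcj', 'rwo', 'jfqq', 'qqf7']

Matches to split on: at [3:10] → '"q50gi"'; at [13:18] → '"hcj"'; at [21:27] → '"jfqq"'.
Because the pattern has a capturing group, `split` also inserts each captured text between the pieces.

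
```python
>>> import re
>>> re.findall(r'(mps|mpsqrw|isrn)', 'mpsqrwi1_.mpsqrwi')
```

Alternation isn't longest-match — the leftmost alternative that fits at this position is chosen.
Walking the string: at [0:3] match 'mps', group 1 = 'mps'; at [10:13] match 'mps', group 1 = 'mps'.
Because there's exactly one group, `findall` drops the full match and keeps group 1 from each hit.

['mps', 'mps']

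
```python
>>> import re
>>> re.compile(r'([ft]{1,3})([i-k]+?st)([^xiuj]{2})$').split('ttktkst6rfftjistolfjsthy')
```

['ttktkst6rfftjistol', 'f', 'jst', 'hy', '']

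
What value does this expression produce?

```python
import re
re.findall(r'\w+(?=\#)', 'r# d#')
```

['r', 'd']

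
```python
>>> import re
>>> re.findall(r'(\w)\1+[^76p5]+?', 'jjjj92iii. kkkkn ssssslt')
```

A backreference is literal: `\1` must see the identical characters the first group matched.
`findall` collects group 1 from each match (4 total).

['j', 'i', 'k', 's']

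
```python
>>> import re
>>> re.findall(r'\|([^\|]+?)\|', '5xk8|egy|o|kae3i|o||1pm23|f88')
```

`findall` collects group 1 from each match (3 total).

['egy', 'kae3i', '1pm23']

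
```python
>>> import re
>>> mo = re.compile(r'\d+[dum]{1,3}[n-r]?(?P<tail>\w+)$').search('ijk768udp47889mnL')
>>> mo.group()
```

'768udp47889mnL'

The pattern matches one or more of a digit, then 1 to 3 of one of [dum], then optionally a character in [n-r]; then one or more of a word character (captured as 'tail'); then anchored at the end.
`search` walks the string left to right and returns the first match it finds.
The match spans [3:17] → '768udp47889mnL'.
Captured: group 1 = '47889mnL'.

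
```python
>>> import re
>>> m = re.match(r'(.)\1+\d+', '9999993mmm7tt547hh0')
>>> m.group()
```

The backreference `\1` re-matches whatever the first group consumed, character for character.
With `match`, the pattern is implicitly anchored at the beginning.
The match spans [0:7] → '9999993'.
Captured: group 1 = '9'.

'9999993'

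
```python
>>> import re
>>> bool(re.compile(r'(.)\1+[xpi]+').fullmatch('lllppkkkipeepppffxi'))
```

For `fullmatch`, every character of the input must be accounted for by the pattern.
Here the string isn't matched end-to-end, so the call returns None, and `bool(None)` is False.

False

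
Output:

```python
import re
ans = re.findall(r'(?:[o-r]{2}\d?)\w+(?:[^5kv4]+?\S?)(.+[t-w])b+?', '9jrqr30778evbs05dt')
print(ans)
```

The pattern matches exactly 2 of a character in [o-r], then optionally a digit (non-capturing group); then one or more of a word character; then one or more of any character except [5kv4] (lazy), then optionally a non-whitespace character (non-capturing group); then one or more of any character, then a character in [t-w] (captured); then one or more of a literal 'b' (lazy).
Walking the string: at [2:13] match 'rqr30778evb', group 1 = 'ev'.
Because there's exactly one group, `findall` drops the full match and keeps group 1 from the one hit.

['ev']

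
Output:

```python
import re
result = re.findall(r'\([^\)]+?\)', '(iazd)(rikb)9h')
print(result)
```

['(iazd)', '(rikb)']

Matches: at [0:6] → '(iazd)'; at [6:12] → '(rikb)'.
Since nothing is captured, `findall` lists the 2 matched substrings directly.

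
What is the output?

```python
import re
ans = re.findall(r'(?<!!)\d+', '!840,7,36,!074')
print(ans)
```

The negative lookaround is zero-width — it rules out positions where the adjacent text would match, without consuming anything.
Scanning left to right: at [2:4] → '40'; at [5:6] → '7'; at [7:9] → '36'; at [12:14] → '74'.
With no groups in the pattern, `findall` gives back each whole match — 4 here.

['40', '7', '36', '74']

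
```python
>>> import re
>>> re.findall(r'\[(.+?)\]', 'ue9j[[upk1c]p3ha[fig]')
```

['[upk1c', 'fig']

A `+?`/`*?`/`{m,n}?` starts at its minimum and grows only as far as needed for what follows to match.
Because there's exactly one group, `findall` drops the full match and keeps group 1 from each hit.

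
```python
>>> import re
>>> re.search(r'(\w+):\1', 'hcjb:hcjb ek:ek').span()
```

(0, 9)

The backreference `\1` re-matches whatever the first group consumed, character for character.
`re.search` scans for the first position where the pattern succeeds.
The match spans [0:9] → 'hcjb:hcjb'.
Captured: group 1 = 'hcjb'.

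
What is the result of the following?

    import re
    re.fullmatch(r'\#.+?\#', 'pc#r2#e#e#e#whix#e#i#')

None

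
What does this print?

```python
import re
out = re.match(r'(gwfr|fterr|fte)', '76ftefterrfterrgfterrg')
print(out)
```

`match` is anchored at position 0; if the pattern doesn't fit there, it returns None.
Here the string doesn't start with a match, so the call returns None.

None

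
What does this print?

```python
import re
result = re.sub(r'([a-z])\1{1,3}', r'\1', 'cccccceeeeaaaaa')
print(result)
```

cceaa

`\1` has to match the exact text group 1 already captured.
`\1` in the replacement pulls in group 1's text for each match.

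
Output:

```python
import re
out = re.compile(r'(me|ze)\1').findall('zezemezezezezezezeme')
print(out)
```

['ze', 'ze', 'ze', 'ze']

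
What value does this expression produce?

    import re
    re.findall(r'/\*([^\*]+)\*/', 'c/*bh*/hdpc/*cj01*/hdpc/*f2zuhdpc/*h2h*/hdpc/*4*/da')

['bh', 'cj01', 'h2h', '4']

`findall` collects group 1 from each match (4 total).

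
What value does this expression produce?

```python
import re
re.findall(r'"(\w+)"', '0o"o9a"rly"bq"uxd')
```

Because there's exactly one group, `findall` drops the full match and keeps group 1 from each hit.

['o9a', 'bq']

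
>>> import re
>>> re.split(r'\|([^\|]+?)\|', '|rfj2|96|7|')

With a capturing group present, the delimiter's captured portion is kept in the result list.

['', 'rfj2', '96', '7', '']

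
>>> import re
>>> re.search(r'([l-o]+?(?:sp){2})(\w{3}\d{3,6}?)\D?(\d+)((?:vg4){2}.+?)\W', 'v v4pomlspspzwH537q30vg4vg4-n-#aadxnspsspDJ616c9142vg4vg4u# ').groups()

The pattern matches one or more of a character in [l-o] (lazy), then the literal 'sp' repeated 2 times (captured); then exactly 3 of a word character, then 3 to 6 of a digit (lazy) (captured); then optionally a non-digit; then one or more of a digit (captured); then the literal 'vg4' repeated 2 times, then one or more of any character (lazy) (captured); then a non-word character.
`search` walks the string left to right and returns the first match it finds.
The match spans [5:30] → 'omlspspzwH537q30vg4vg4-n-'.
Captured: group 1 = 'omlspsp', group 2 = 'zwH537', group 3 = '30', group 4 = 'vg4vg4-n'.

('omlspsp', 'zwH537', '30', 'vg4vg4-n')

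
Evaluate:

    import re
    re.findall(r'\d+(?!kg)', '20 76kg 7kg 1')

The negative lookaround is zero-width — it rules out positions where the adjacent text would match, without consuming anything.
`findall` yields the raw match text (3 of them) because the pattern has no groups.

['20', '7', '1']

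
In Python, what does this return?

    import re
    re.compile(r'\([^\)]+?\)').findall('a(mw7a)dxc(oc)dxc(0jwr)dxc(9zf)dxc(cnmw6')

['(mw7a)', '(oc)', '(0jwr)', '(9zf)']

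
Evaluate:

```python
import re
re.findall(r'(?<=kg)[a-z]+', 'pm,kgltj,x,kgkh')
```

['ltj', 'kh']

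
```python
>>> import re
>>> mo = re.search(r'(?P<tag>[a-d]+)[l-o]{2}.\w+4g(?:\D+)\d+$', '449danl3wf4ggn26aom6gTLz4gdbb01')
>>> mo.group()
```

'danl3wf4ggn26aom6gTLz4gdbb01'

This matches one or more of a character in [a-d] (captured as 'tag'); then exactly 2 of a character in [l-o], then any character; then one or more of a word character, then the literal '4g'; then one or more of a non-digit (non-capturing group); then one or more of a digit; then anchored at the end.
`re.search` scans for the first position where the pattern succeeds.
The match spans [3:31] → 'danl3wf4ggn26aom6gTLz4gdbb01'.
Captured: group 1 = 'da'.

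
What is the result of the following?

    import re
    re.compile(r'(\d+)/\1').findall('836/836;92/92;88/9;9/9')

['836', '92', '9']

`\1` has to match the exact text group 1 already captured.
With a single group, `findall` returns only what that group captured — 3 items.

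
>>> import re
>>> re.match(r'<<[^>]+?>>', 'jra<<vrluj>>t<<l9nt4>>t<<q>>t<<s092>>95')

None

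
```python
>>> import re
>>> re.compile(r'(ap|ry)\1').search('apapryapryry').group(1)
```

After group 1 captures some text, `\1` only succeeds where that same text appears again.
Unlike `match`, `search` isn't anchored — it looks for the pattern anywhere in the string.
The match spans [0:4] → 'apap'.
Captured: group 1 = 'ap'.

'ap'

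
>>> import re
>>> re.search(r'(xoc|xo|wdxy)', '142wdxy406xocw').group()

'wdxy'

The match spans [3:7] → 'wdxy'.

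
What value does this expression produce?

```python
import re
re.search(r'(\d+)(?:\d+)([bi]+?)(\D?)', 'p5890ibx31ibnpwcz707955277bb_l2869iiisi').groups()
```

('589', 'i', 'b')

This matches one or more of a digit (captured); then one or more of a digit (non-capturing group); then one or more of one of [bi] (lazy) (captured); then optionally a non-digit (captured).
`re.search` tries every starting position until one works.
The match spans [1:7] → '5890ib'.
Captured: group 1 = '589', group 2 = 'i', group 3 = 'b'.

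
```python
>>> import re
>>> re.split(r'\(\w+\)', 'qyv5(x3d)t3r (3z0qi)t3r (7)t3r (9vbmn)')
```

['qyv5', 't3r ', 't3r ', 't3r ', '']

Matches to split on: at [4:9] → '(x3d)'; at [13:20] → '(3z0qi)'; at [24:27] → '(7)'; at [31:38] → '(9vbmn)'.
Each match becomes a cut point; 5 segments remain.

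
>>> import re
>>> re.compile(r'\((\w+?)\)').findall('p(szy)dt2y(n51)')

['szy', 'n51']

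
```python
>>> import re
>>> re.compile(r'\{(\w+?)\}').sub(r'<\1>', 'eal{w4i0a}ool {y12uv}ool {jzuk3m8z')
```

Matches: at [3:10] → '{w4i0a}'; at [14:21] → '{y12uv}'.
`\1` in the replacement pulls in group 1's text for each match.

'eal<w4i0a>ool <y12uv>ool {jzuk3m8z'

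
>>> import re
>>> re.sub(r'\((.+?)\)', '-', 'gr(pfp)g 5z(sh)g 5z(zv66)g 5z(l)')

'gr-g 5z-g 5z-g 5z-'

Lazy quantifiers expand one character at a time until the remainder of the pattern can match.
Matches: at [2:7] → '(pfp)'; at [11:15] → '(sh)'; at [19:25] → '(zv66)'; at [29:32] → '(l)'.
Each match is replaced by '-'.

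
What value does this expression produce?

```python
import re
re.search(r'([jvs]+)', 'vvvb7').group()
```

The pattern matches one or more of one of [jvs] (captured).
`re.search` tries every starting position until one works.
The match spans [0:3] → 'vvv'.
Captured: group 1 = 'vvv'.

'vvv'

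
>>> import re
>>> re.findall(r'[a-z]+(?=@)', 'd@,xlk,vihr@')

['d', 'vihr']

The `(?=…)`/`(?<=…)` assertion just peeks at neighbouring text; it doesn't advance the match position.
`findall` yields the raw match text (2 of them) because the pattern has no groups.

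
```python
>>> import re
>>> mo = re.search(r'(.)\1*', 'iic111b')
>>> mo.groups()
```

The match spans [0:2] → 'ii'.
Captured: group 1 = 'i'.

('i',)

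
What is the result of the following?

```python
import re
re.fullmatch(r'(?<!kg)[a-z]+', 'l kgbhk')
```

None

`re.fullmatch` is like wrapping the pattern in `^…$` (in single-line mode).
Here the pattern can't cover the whole string, so the call returns None.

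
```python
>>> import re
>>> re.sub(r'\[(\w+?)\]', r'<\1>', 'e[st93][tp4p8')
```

`\1` in the replacement pulls in group 1's text for each match.

'e<st93>[tp4p8'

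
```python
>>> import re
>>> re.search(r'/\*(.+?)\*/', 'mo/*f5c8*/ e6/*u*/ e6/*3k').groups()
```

('f5c8',)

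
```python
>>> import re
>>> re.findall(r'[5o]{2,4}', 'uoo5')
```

['oo5']

`findall` yields the raw match text (1 of them) because the pattern has no groups.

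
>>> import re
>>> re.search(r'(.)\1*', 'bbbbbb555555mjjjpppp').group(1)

'b'

The backreference `\1` re-matches whatever the first group consumed, character for character.
`re.search` scans for the first position where the pattern succeeds.
The match spans [0:6] → 'bbbbbb'.
Captured: group 1 = 'b'.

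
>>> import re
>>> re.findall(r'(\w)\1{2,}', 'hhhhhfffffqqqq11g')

The backreference `\1` re-matches whatever the first group consumed, character for character.
Because there's exactly one group, `findall` drops the full match and keeps group 1 from each hit.

['h', 'f', 'q']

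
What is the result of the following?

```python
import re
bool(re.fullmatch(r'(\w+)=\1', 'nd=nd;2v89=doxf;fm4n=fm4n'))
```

False

`\1` is not a pattern — it's the concrete string captured by group 1, re-applied verbatim.
`re.fullmatch` is like wrapping the pattern in `^…$` (in single-line mode).
Here the pattern can't cover the whole string, so the call returns None, and `bool(None)` is False.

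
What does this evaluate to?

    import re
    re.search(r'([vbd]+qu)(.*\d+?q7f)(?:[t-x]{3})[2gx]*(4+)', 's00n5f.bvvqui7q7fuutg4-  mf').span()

This matches one or more of one of [vbd], then the literal 'qu' (captured); then zero or more of any character, then one or more of a digit (lazy), then the literal 'q7f' (captured); then exactly 3 of a character in [t-x] (non-capturing group); then zero or more of one of [2gx]; then one or more of a literal '4' (captured).
Unlike `match`, `search` isn't anchored — it looks for the pattern anywhere in the string.
The match spans [7:22] → 'bvvqui7q7fuutg4'.
Captured: group 1 = 'bvvqu', group 2 = 'i7q7f', group 3 = '4'.

(7, 22)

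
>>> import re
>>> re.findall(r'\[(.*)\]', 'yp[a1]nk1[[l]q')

['a1]nk1[[l']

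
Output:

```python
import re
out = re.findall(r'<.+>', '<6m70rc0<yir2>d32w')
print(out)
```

Scanning left to right: at [0:14] → '<6m70rc0<yir2>'.
Since nothing is captured, `findall` lists the 1 matched substring directly.

['<6m70rc0<yir2>']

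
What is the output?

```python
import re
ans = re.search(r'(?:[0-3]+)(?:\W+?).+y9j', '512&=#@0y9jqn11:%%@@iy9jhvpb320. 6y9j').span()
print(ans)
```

This matches one or more of a character in [0-3] (non-capturing group); then one or more of a non-word character (lazy) (non-capturing group); then one or more of any character, then the literal 'y9j'.
The match spans [1:37] → '12&=#@0y9jqn11:%%@@iy9jhvpb320. 6y9j'.

(1, 37)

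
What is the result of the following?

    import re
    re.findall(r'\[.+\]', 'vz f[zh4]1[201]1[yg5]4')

Since nothing is captured, `findall` lists the 1 matched substring directly.

['[zh4]1[201]1[yg5]']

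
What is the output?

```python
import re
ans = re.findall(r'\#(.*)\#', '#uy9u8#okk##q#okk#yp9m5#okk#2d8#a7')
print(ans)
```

Walking the string: at [0:32] match '#uy9u8#okk##q#okk#yp9m5#okk#2d8#', group 1 = 'uy9u8#okk##q#okk#yp9m5#okk#2d8'.
`findall` collects group 1 from the one match (1 total).

['uy9u8#okk##q#okk#yp9m5#okk#2d8']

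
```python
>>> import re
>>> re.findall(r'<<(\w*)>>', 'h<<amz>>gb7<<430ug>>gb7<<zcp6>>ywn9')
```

['amz', '430ug', 'zcp6']

Matches: at [1:8] match '<<amz>>', group 1 = 'amz'; at [11:20] match '<<430ug>>', group 1 = '430ug'; at [23:31] match '<<zcp6>>', group 1 = 'zcp6'.
`findall` collects group 1 from each match (3 total).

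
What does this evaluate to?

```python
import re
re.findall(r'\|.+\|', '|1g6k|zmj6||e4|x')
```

Since nothing is captured, `findall` lists the 1 matched substring directly.

['|1g6k|zmj6||e4|']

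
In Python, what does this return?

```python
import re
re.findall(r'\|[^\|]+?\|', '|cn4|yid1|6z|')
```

['|cn4|', '|6z|']

Walking the string: at [0:5] → '|cn4|'; at [9:13] → '|6z|'.
With no groups in the pattern, `findall` gives back each whole match — 2 here.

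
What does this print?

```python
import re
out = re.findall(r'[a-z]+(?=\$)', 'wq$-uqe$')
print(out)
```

['wq', 'uqe']

Because the assertion is zero-width, the text it checks is not consumed and won't appear in the result.
Scanning left to right: at [0:2] → 'wq'; at [4:7] → 'uqe'.
`findall` yields the raw match text (2 of them) because the pattern has no groups.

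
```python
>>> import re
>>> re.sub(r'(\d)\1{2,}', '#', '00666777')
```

'00##'

A backreference is literal: `\1` must see the identical characters the first group matched.
Every occurrence is swapped for '#'.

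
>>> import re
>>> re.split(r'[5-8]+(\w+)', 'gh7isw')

['gh', 'isw', '']

Because the pattern has a capturing group, `split` also inserts each captured text between the pieces.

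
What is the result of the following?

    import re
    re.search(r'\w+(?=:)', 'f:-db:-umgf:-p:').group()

'f'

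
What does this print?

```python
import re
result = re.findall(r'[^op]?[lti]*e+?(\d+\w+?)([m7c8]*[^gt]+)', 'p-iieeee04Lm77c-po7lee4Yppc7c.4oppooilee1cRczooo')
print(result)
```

This matches optionally any character except [op], then zero or more of one of [lti], then one or more of the literal 'e' (lazy); then one or more of a digit, then one or more of a word character (lazy) (captured); then zero or more of one of [m7c8], then one or more of any character except [gt] (captured).
A `+?`/`*?`/`{m,n}?` starts at its minimum and grows only as far as needed for what follows to match.
Matches: at [1:48] match '-iieeee04Lm77c-po7lee4Yppc7c.4oppooilee1cRczooo', groups = ('04L', 'm77c-po7lee4Yppc7c.4oppooilee1cRczooo').
`findall` packs the 2 group values into a tuple for every match.

[('04L', 'm77c-po7lee4Yppc7c.4oppooilee1cRczooo')]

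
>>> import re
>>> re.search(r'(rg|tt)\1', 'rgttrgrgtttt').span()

(4, 8)

`\1` is not a pattern — it's the concrete string captured by group 1, re-applied verbatim.
The match spans [4:8] → 'rgrg'.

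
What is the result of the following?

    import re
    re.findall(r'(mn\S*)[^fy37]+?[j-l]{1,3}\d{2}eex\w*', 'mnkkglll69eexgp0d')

This matches the literal 'mn', then zero or more of a non-whitespace character (captured); then one or more of any character except [fy37] (lazy); then 1 to 3 of a character in [j-l]; then exactly 2 of a digit, then the literal 'eex', then zero or more of a word character.
Scanning left to right: at [0:17] match 'mnkkglll69eexgp0d', group 1 = 'mnkkgl'.
With a single group, `findall` returns only what that group captured — 1 item.

['mnkkgl']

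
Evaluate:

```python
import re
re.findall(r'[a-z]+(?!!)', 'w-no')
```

['w', 'no']

Because the assertion is negative and zero-width, positions next to the forbidden text are skipped.
Walking the string: at [0:1] → 'w'; at [2:4] → 'no'.
No capturing groups, so `findall` returns the 2 full match strings.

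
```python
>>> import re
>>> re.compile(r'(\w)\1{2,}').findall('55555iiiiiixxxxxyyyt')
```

['5', 'i', 'x', 'y']

A backreference is literal: `\1` must see the identical characters the first group matched.
One capturing group, so `findall` returns just the captured substring from each match — 4 in all.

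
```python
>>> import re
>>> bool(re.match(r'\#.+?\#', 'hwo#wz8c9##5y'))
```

`re.match` won't scan ahead — the pattern has to work from the very first character.
Here the pattern fails at index 0, so the call returns None, and `bool(None)` is False.

False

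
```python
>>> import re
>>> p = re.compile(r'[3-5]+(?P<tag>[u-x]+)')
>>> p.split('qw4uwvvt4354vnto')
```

['qw', 'uwvv', 't', 'v', 'nto']

The pattern matches one or more of a character in [3-5]; then one or more of a character in [u-x] (captured as 'tag').
Matches to split on: at [2:7] → '4uwvv'; at [8:13] → '4354v'.
Because the pattern has a capturing group, `split` also inserts each captured text between the pieces.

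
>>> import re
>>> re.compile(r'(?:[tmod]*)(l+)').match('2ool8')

None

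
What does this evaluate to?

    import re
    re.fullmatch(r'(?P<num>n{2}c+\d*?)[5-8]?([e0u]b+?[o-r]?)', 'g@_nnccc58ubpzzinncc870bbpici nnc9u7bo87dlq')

None

`re.fullmatch` requires the pattern to consume the entire string.
Here the string isn't matched end-to-end, so the call returns None.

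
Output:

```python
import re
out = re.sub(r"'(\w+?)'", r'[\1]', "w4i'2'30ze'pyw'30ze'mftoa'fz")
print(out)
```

w4i[2]30ze[pyw]30ze[mftoa]fz

Matches: at [3:6] → "'2'"; at [10:15] → "'pyw'"; at [19:26] → "'mftoa'".
`\1` in the replacement pulls in group 1's text for each match.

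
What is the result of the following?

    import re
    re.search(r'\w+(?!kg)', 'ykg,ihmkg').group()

The negative lookaround is zero-width — it rules out positions where the adjacent text would match, without consuming anything.
`re.search` scans for the first position where the pattern succeeds.
The match spans [0:3] → 'ykg'.

'ykg'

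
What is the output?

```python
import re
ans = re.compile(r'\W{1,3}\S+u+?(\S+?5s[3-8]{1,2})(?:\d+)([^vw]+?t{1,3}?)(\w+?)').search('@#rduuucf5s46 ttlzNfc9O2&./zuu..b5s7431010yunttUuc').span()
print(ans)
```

(0, 16)

The match spans [0:16] → '@#rduuucf5s46 tt'.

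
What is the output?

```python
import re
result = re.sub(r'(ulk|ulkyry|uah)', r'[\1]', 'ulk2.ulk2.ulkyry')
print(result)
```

[ulk]2.[ulk]2.[ulk]yry

The regex engine tests alternatives in the order written; an earlier branch that matches wins even if a later one would match more.
Matches: at [0:3] → 'ulk'; at [5:8] → 'ulk'; at [10:13] → 'ulk'.
`\1` in the replacement pulls in group 1's text for each match.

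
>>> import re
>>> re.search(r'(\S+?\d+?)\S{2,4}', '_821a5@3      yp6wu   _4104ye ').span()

(0, 6)

This matches one or more of a non-whitespace character (lazy), then one or more of a digit (lazy) (captured); then 2 to 4 of a non-whitespace character.
`re.search` tries every starting position until one works.
The match spans [0:6] → '_821a5'.
Captured: group 1 = '_8'.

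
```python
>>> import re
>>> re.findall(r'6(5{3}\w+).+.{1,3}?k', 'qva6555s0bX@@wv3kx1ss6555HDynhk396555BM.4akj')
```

This matches a literal '6'; then exactly 3 of a literal '5', then one or more of a word character (captured); then one or more of any character, then 1 to 3 of any character (lazy), then the literal 'k'.
Walking the string: at [3:43] match '6555s0bX@@wv3kx1ss6555HDynhk396555BM.4ak', group 1 = '555s0bX'.
With a single group, `findall` returns only what that group captured — 1 item.

['555s0bX']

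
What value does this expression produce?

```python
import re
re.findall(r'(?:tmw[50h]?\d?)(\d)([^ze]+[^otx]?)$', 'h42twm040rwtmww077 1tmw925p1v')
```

[('2', '5p1v')]

Multiple groups make `findall` return tuples — one 2-tuple for the one match.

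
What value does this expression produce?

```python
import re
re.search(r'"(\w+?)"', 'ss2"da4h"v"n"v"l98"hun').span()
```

(3, 9)

`search` walks the string left to right and returns the first match it finds.
The match spans [3:9] → '"da4h"'.
Captured: group 1 = 'da4h'.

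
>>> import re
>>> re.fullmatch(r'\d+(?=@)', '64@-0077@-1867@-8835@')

None

`re.fullmatch` requires the pattern to consume the entire string.
Here the string isn't matched end-to-end, so the call returns None.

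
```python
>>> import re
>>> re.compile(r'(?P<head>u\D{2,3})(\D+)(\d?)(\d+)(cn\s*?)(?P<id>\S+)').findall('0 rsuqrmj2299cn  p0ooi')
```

[('uqrm', 'j', '2', '299', 'cn  ', 'p0ooi')]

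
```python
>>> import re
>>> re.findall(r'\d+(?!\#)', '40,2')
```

['40', '2']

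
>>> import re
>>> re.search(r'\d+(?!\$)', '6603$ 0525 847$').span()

The negative lookahead/lookbehind blocks any match where the forbidden context is present.
Unlike `match`, `search` isn't anchored — it looks for the pattern anywhere in the string.
The match spans [0:3] → '660'.

(0, 3)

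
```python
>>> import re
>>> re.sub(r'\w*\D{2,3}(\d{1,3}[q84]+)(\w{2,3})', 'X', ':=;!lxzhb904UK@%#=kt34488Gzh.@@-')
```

Pattern: zero or more of a word character, then 2 to 3 of a non-digit; then 1 to 3 of a digit, then one or more of one of [q84] (captured); then 2 to 3 of a word character (captured).
Each match is replaced by 'X'.

':=;!X@%#X.@@-'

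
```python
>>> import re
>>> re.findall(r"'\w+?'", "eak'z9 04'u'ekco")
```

With no groups in the pattern, `findall` gives back each whole match — 1 here.

["'u'"]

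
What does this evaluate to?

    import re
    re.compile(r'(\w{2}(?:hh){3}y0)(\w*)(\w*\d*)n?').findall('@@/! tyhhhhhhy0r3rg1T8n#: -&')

[('tyhhhhhhy0', 'r3rg1T8n', '')]

The pattern matches exactly 2 of a word character, then the literal 'hh' repeated 3 times, then the literal 'y0' (captured); then zero or more of a word character (captured); then zero or more of a word character, then zero or more of a digit (captured); then optionally a literal 'n'.
Scanning left to right: at [5:23] match 'tyhhhhhhy0r3rg1T8n', groups = ('tyhhhhhhy0', 'r3rg1T8n', '').
`findall` packs the 3 group values into a tuple for every match.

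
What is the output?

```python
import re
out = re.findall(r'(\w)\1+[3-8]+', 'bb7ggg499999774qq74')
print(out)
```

`\1` is not a pattern — it's the concrete string captured by group 1, re-applied verbatim.
`findall` collects group 1 from each match (4 total).

['b', 'g', '9', 'q']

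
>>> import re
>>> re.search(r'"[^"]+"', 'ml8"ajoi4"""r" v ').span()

(3, 10)

The match spans [3:10] → '"ajoi4"'.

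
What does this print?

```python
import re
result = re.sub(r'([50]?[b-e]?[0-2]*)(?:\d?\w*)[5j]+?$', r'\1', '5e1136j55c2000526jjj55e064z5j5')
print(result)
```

5e11

The pattern matches optionally one of [50], then optionally a character in [b-e], then zero or more of a character in [0-2] (captured); then optionally a digit, then zero or more of a word character (non-capturing group); then one or more of one of [5j] (lazy); then anchored at the end.
Matches: at [0:30] → '5e1136j55c2000526jjj55e064z5j5'.
The replacement refers to a captured group, so each match is rewritten using its own captured text.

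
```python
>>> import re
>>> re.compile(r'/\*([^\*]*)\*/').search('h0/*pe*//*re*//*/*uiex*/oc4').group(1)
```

'pe'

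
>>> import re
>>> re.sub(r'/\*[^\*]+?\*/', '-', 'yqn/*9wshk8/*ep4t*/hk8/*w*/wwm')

'yqn/*9wshk8-hk8-wwm'

Every occurrence is swapped for '-'.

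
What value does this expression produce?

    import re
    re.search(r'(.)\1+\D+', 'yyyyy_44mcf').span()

(0, 6)

After group 1 captures some text, `\1` only succeeds where that same text appears again.
Unlike `match`, `search` isn't anchored — it looks for the pattern anywhere in the string.
The match spans [0:6] → 'yyyyy_'.
Captured: group 1 = 'y'.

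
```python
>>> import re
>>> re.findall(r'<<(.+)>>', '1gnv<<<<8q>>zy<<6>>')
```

Scanning left to right: at [4:19] match '<<<<8q>>zy<<6>>', group 1 = '<<8q>>zy<<6'.
One capturing group, so `findall` returns just the captured substring from the one match — 1 in all.

['<<8q>>zy<<6']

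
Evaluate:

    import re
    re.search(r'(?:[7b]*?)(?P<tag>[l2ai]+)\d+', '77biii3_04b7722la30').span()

This matches zero or more of one of [7b] (lazy) (non-capturing group); then one or more of one of [l2ai] (captured as 'tag'); then one or more of a digit.
`re.search` tries every starting position until one works.
The match spans [0:7] → '77biii3'.
Captured: group 1 = 'iii'.

(0, 7)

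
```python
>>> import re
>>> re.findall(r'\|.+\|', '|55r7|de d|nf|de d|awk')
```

['|55r7|de d|nf|de d|']

`findall` yields the raw match text (1 of them) because the pattern has no groups.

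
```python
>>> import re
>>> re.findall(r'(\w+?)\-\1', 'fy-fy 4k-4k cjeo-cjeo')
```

['fy', '4k', 'cjeo']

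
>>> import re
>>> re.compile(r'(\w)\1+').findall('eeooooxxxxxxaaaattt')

After group 1 captures some text, `\1` only succeeds where that same text appears again.
Scanning left to right: at [0:2] match 'ee', group 1 = 'e'; at [2:6] match 'oooo', group 1 = 'o'; at [6:12] match 'xxxxxx', group 1 = 'x'; at [12:16] match 'aaaa', group 1 = 'a'; at [16:19] match 'ttt', group 1 = 't'.
`findall` collects group 1 from each match (5 total).

['e', 'o', 'x', 'a', 't']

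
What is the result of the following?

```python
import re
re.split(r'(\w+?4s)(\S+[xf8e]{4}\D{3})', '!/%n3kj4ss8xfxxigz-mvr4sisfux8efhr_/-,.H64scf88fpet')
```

Pattern: one or more of a word character (lazy), then the literal '4s' (captured); then one or more of a non-whitespace character, then exactly 4 of one of [xf8e], then exactly 3 of a non-digit (captured).
Matches to split on: at [3:51] → 'n3kj4ss8xfxxigz-mvr4sisfux8efhr_/-,.H64scf88fpet'.
The group in the pattern means `split` returns the separators' captures alongside the pieces.

['!/%', 'n3kj4s', 's8xfxxigz-mvr4sisfux8efhr_/-,.H64scf88fpet', '']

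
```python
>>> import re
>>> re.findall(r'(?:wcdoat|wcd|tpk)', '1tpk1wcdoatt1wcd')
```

['tpk', 'wcdoat', 'wcd']

Alternation isn't longest-match — the leftmost alternative that fits at this position is chosen.
With no groups in the pattern, `findall` gives back each whole match — 3 here.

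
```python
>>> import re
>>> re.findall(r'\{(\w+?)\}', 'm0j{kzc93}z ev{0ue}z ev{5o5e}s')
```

['kzc93', '0ue', '5o5e']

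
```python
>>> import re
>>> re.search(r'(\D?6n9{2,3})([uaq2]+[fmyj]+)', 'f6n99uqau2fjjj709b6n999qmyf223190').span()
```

(0, 14)

The match spans [0:14] → 'f6n99uqau2fjjj'.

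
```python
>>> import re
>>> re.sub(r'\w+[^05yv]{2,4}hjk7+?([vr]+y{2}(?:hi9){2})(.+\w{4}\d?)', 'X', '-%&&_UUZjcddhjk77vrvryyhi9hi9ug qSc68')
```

'-%&&X'

Pattern: one or more of a word character, then 2 to 4 of any character except [05yv]; then the literal 'hjk', then one or more of the literal '7' (lazy); then one or more of one of [vr], then exactly 2 of a literal 'y', then the literal 'hi9' repeated 2 times (captured); then one or more of any character, then exactly 4 of a word character, then optionally a digit (captured).
Matches: at [4:37] → '_UUZjcddhjk77vrvryyhi9hi9ug qSc68'.
Every occurrence is swapped for 'X'.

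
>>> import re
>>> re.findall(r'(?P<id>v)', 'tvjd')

With a single group, `findall` returns only what that group captured — 1 item.

['v']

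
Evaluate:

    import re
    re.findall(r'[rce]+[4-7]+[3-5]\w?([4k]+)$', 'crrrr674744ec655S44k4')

['44k4']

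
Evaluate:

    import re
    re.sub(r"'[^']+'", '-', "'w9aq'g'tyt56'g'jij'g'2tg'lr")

'-g-g-g-lr'

Every occurrence is swapped for '-'.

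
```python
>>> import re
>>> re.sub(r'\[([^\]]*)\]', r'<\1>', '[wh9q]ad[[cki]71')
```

'<wh9q>ad<[cki>71'

Matches: at [0:6] → '[wh9q]'; at [8:14] → '[[cki]'.
`\1` in the replacement pulls in group 1's text for each match.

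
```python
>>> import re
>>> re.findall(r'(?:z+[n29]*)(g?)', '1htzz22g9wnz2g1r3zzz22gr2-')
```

Pattern: one or more of a literal 'z', then zero or more of one of [n29] (non-capturing group); then optionally a literal 'g' (captured).
Matches: at [3:8] match 'zz22g', group 1 = 'g'; at [11:14] match 'z2g', group 1 = 'g'; at [17:23] match 'zzz22g', group 1 = 'g'.
With a single group, `findall` returns only what that group captured — 3 items.

['g', 'g', 'g']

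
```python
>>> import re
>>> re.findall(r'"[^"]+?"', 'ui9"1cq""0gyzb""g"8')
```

With no groups in the pattern, `findall` gives back each whole match — 3 here.

['"1cq"', '"0gyzb"', '"g"']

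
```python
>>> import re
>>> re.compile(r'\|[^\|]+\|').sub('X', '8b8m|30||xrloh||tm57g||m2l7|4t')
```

'8b8mXXXX4t'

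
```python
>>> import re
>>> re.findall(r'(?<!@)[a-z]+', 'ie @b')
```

['ie']

Because the assertion is negative and zero-width, positions next to the forbidden text are skipped.
Since nothing is captured, `findall` lists the 1 matched substring directly.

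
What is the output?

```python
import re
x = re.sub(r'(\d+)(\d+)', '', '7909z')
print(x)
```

z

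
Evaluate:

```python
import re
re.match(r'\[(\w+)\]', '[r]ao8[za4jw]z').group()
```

'[r]'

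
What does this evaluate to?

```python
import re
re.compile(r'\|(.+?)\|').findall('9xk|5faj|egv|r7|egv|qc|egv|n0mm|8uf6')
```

Because the quantifier is non-greedy, it stops expanding at the earliest point where the rest of the pattern can succeed.
With a single group, `findall` returns only what that group captured — 4 items.

['5faj', 'r7', 'qc', 'n0mm']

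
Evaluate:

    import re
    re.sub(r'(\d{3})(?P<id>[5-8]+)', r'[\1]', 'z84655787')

'z[846]'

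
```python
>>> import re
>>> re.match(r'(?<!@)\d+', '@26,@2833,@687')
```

`match` is anchored at position 0; if the pattern doesn't fit there, it returns None.
Here the pattern fails at index 0, so the call returns None.

None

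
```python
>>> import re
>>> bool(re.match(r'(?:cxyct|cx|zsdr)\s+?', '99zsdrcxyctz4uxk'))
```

False

`re.match` won't scan ahead — the pattern has to work from the very first character.
Here the pattern fails at index 0, so the call returns None, and `bool(None)` is False.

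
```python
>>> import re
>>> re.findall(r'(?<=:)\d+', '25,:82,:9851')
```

['82', '9851']

The lookaround is zero-width — it requires the adjacent text to match without consuming it, so the asserted text isn't part of the match.
Walking the string: at [4:6] → '82'; at [8:12] → '9851'.
With no groups in the pattern, `findall` gives back each whole match — 2 here.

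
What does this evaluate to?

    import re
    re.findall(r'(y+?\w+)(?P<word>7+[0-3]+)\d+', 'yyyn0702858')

This matches one or more of the literal 'y' (lazy), then one or more of a word character (captured); then one or more of a literal '7', then one or more of a character in [0-3] (captured as 'word'); then one or more of a digit.
Scanning left to right: at [0:11] match 'yyyn0702858', groups = ('yyyn0', '702').
2 groups means the one result is a tuple of 2 captured strings — 1 here.

[('yyyn0', '702')]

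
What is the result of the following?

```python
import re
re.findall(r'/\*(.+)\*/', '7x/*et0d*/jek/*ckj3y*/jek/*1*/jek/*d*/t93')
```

['et0d*/jek/*ckj3y*/jek/*1*/jek/*d']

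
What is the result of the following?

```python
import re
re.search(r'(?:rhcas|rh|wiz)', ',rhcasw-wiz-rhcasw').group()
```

Branches in `(...|...)` are attempted left-to-right; the first branch that allows the whole pattern to succeed is taken.
`re.search` tries every starting position until one works.
The match spans [1:6] → 'rhcas'.

'rhcas'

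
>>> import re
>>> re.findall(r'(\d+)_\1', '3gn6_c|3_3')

['3']

After group 1 captures some text, `\1` only succeeds where that same text appears again.
Because there's exactly one group, `findall` drops the full match and keeps group 1 from the one hit.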